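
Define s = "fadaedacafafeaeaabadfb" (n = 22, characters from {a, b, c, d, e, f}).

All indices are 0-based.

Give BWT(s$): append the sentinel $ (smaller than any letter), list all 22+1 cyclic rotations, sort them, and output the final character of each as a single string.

rank  rotation                 last
    0  $fadaedacafafeaeaabadfb  b
    1  aabadfb$fadaedacafafeae  e
    2  abadfb$fadaedacafafeaea  a
    3  acafafeaeaabadfb$fadaed  d
    4  adaedacafafeaeaabadfb$f  f
    5  adfb$fadaedacafafeaeaab  b
    6  aeaabadfb$fadaedacafafe  e
    7  aedacafafeaeaabadfb$fad  d
    8  afafeaeaabadfb$fadaedac  c
    9  afeaeaabadfb$fadaedacaf  f
   10  b$fadaedacafafeaeaabadf  f
   11  badfb$fadaedacafafeaeaa  a
   12  cafafeaeaabadfb$fadaeda  a
   13  dacafafeaeaabadfb$fadae  e
   14  daedacafafeaeaabadfb$fa  a
   15  dfb$fadaedacafafeaeaaba  a
   16  eaabadfb$fadaedacafafea  a
   17  eaeaabadfb$fadaedacafaf  f
   18  edacafafeaeaabadfb$fada  a
   19  fadaedacafafeaeaabadfb$  $
   20  fafeaeaabadfb$fadaedaca  a
   21  fb$fadaedacafafeaeaabad  d
   22  feaeaabadfb$fadaedacafa  a

beadfbedcffaaeaaafa$ada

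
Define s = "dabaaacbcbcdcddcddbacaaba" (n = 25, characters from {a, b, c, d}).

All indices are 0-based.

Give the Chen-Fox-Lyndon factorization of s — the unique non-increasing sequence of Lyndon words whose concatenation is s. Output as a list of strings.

emit factor 1: 'd' (i=0, period=1)
emit factor 2: 'ab' (i=1, period=2)
emit factor 3: 'aaacbcbcdcddcddbacaab' (i=3, period=21)
emit factor 4: 'a' (i=24, period=1)

["d", "ab", "aaacbcbcdcddcddbacaab", "a"]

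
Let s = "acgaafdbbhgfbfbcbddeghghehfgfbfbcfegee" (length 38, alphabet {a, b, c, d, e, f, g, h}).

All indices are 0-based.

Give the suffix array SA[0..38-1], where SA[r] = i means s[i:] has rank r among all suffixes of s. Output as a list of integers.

[3, 0, 4, 7, 14, 31, 16, 12, 29, 8, 15, 32, 1, 6, 17, 18, 37, 36, 34, 19, 24, 13, 30, 11, 28, 5, 33, 26, 2, 35, 10, 27, 22, 20, 23, 25, 9, 21]

sorted suffixes:
  #0 SA[0]=3  'aafdbbhgfbfbcbddeghghehfgfbfbcfegee'
  #1 SA[1]=0  'acgaafdbbhgfbfbcbddeghghehfgfbfbcfegee'
  #2 SA[2]=4  'afdbbhgfbfbcbddeghghehfgfbfbcfegee'
  #3 SA[3]=7  'bbhgfbfbcbddeghghehfgfbfbcfegee'
  #4 SA[4]=14  'bcbddeghghehfgfbfbcfegee'
  #5 SA[5]=31  'bcfegee'
  #6 SA[6]=16  'bddeghghehfgfbfbcfegee'
  #7 SA[7]=12  'bfbcbddeghghehfgfbfbcfegee'
  #8 SA[8]=29  'bfbcfegee'
  #9 SA[9]=8  'bhgfbfbcbddeghghehfgfbfbcfegee'
  #10 SA[10]=15  'cbddeghghehfgfbfbcfegee'
  #11 SA[11]=32  'cfegee'
  #12 SA[12]=1  'cgaafdbbhgfbfbcbddeghghehfgfbfbcfegee'
  #13 SA[13]=6  'dbbhgfbfbcbddeghghehfgfbfbcfegee'
  #14 SA[14]=17  'ddeghghehfgfbfbcfegee'
  #15 SA[15]=18  'deghghehfgfbfbcfegee'
  #16 SA[16]=37  'e'
  #17 SA[17]=36  'ee'
  #18 SA[18]=34  'egee'
  #19 SA[19]=19  'eghghehfgfbfbcfegee'
  #20 SA[20]=24  'ehfgfbfbcfegee'
  #21 SA[21]=13  'fbcbddeghghehfgfbfbcfegee'
  #22 SA[22]=30  'fbcfegee'
  #23 SA[23]=11  'fbfbcbddeghghehfgfbfbcfegee'
  #24 SA[24]=28  'fbfbcfegee'
  #25 SA[25]=5  'fdbbhgfbfbcbddeghghehfgfbfbcfegee'
  #26 SA[26]=33  'fegee'
  #27 SA[27]=26  'fgfbfbcfegee'
  #28 SA[28]=2  'gaafdbbhgfbfbcbddeghghehfgfbfbcfegee'
  #29 SA[29]=35  'gee'
  #30 SA[30]=10  'gfbfbcbddeghghehfgfbfbcfegee'
  #31 SA[31]=27  'gfbfbcfegee'
  #32 SA[32]=22  'ghehfgfbfbcfegee'
  #33 SA[33]=20  'ghghehfgfbfbcfegee'
  #34 SA[34]=23  'hehfgfbfbcfegee'
  #35 SA[35]=25  'hfgfbfbcfegee'
  #36 SA[36]=9  'hgfbfbcbddeghghehfgfbfbcfegee'
  #37 SA[37]=21  'hghehfgfbfbcfegee'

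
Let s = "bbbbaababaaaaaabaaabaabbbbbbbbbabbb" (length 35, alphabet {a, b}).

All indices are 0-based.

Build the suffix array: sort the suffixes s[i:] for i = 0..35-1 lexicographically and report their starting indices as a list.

rank→(start, suffix):
  0 → (9, 'aaaaaabaaabaabbbbbbbbbabbb')
  1 → (10, 'aaaaabaaabaabbbbbbbbbabbb')
  2 → (11, 'aaaabaaabaabbbbbbbbbabbb')
  3 → (12, 'aaabaaabaabbbbbbbbbabbb')
  4 → (16, 'aaabaabbbbbbbbbabbb')
  5 → (13, 'aabaaabaabbbbbbbbbabbb')
  6 → (17, 'aabaabbbbbbbbbabbb')
  7 → (4, 'aababaaaaaabaaabaabbbbbbbbbabbb')
  8 → (20, 'aabbbbbbbbbabbb')
  9 → (7, 'abaaaaaabaaabaabbbbbbbbbabbb')
  10 → (14, 'abaaabaabbbbbbbbbabbb')
  11 → (18, 'abaabbbbbbbbbabbb')
  12 → (5, 'ababaaaaaabaaabaabbbbbbbbbabbb')
  13 → (31, 'abbb')
  14 → (21, 'abbbbbbbbbabbb')
  15 → (34, 'b')
  16 → (8, 'baaaaaabaaabaabbbbbbbbbabbb')
  17 → (15, 'baaabaabbbbbbbbbabbb')
  18 → (3, 'baababaaaaaabaaabaabbbbbbbbbabbb')
  19 → (19, 'baabbbbbbbbbabbb')
  20 → (6, 'babaaaaaabaaabaabbbbbbbbbabbb')
  21 → (30, 'babbb')
  22 → (33, 'bb')
  23 → (2, 'bbaababaaaaaabaaabaabbbbbbbbbabbb')
  24 → (29, 'bbabbb')
  25 → (32, 'bbb')
  26 → (1, 'bbbaababaaaaaabaaabaabbbbbbbbbabbb')
  27 → (28, 'bbbabbb')
  28 → (0, 'bbbbaababaaaaaabaaabaabbbbbbbbbabbb')
  29 → (27, 'bbbbabbb')
  30 → (26, 'bbbbbabbb')
  31 → (25, 'bbbbbbabbb')
  32 → (24, 'bbbbbbbabbb')
  33 → (23, 'bbbbbbbbabbb')
  34 → (22, 'bbbbbbbbbabbb')

[9, 10, 11, 12, 16, 13, 17, 4, 20, 7, 14, 18, 5, 31, 21, 34, 8, 15, 3, 19, 6, 30, 33, 2, 29, 32, 1, 28, 0, 27, 26, 25, 24, 23, 22]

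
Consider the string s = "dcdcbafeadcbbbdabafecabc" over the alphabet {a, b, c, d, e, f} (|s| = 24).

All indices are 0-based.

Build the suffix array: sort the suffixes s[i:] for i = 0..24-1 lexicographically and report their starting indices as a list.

[15, 21, 8, 5, 17, 4, 16, 11, 12, 22, 13, 23, 20, 3, 10, 1, 14, 2, 9, 0, 7, 19, 6, 18]

sorted suffixes:
  #0 SA[0]=15  'abafecabc'
  #1 SA[1]=21  'abc'
  #2 SA[2]=8  'adcbbbdabafecabc'
  #3 SA[3]=5  'afeadcbbbdabafecabc'
  #4 SA[4]=17  'afecabc'
  #5 SA[5]=4  'bafeadcbbbdabafecabc'
  #6 SA[6]=16  'bafecabc'
  #7 SA[7]=11  'bbbdabafecabc'
  #8 SA[8]=12  'bbdabafecabc'
  #9 SA[9]=22  'bc'
  #10 SA[10]=13  'bdabafecabc'
  #11 SA[11]=23  'c'
  #12 SA[12]=20  'cabc'
  #13 SA[13]=3  'cbafeadcbbbdabafecabc'
  #14 SA[14]=10  'cbbbdabafecabc'
  #15 SA[15]=1  'cdcbafeadcbbbdabafecabc'
  #16 SA[16]=14  'dabafecabc'
  #17 SA[17]=2  'dcbafeadcbbbdabafecabc'
  #18 SA[18]=9  'dcbbbdabafecabc'
  #19 SA[19]=0  'dcdcbafeadcbbbdabafecabc'
  #20 SA[20]=7  'eadcbbbdabafecabc'
  #21 SA[21]=19  'ecabc'
  #22 SA[22]=6  'feadcbbbdabafecabc'
  #23 SA[23]=18  'fecabc'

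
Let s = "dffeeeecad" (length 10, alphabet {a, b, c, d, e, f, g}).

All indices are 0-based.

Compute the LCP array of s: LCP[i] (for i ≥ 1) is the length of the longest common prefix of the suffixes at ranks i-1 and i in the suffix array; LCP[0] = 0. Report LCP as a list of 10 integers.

rank | idx | suffix
   0 |   8 | ad
   1 |   7 | cad
   2 |   9 | d
   3 |   0 | dffeeeecad
   4 |   6 | ecad
   5 |   5 | eecad
   6 |   4 | eeecad
   7 |   3 | eeeecad
   8 |   2 | feeeecad
   9 |   1 | ffeeeecad

SA = [8, 7, 9, 0, 6, 5, 4, 3, 2, 1]
rank  pair      lcp
   1  s[8:],s[7:]  0  ''
   2  s[7:],s[9:]  0  ''
   3  s[9:],s[0:]  1  'd'
   4  s[0:],s[6:]  0  ''
   5  s[6:],s[5:]  1  'e'
   6  s[5:],s[4:]  2  'ee'
   7  s[4:],s[3:]  3  'eee'
   8  s[3:],s[2:]  0  ''
   9  s[2:],s[1:]  1  'f'

[0, 0, 0, 1, 0, 1, 2, 3, 0, 1]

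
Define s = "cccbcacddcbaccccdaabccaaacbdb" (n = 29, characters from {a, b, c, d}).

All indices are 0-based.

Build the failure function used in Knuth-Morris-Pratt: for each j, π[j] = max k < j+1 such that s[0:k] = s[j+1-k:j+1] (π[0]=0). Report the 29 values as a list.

π[0] = 0
j=1 s[j]='c': π[1]=1 (border 'c')
j=2 s[j]='c': π[2]=2 (border 'cc')
j=3 s[j]='b': k: 2→1→0; π[3]=0 (border '')
j=4 s[j]='c': π[4]=1 (border 'c')
j=5 s[j]='a': k: 1→0; π[5]=0 (border '')
j=6 s[j]='c': π[6]=1 (border 'c')
j=7 s[j]='d': k: 1→0; π[7]=0 (border '')
j=8 s[j]='d': π[8]=0 (border '')
j=9 s[j]='c': π[9]=1 (border 'c')
j=10 s[j]='b': k: 1→0; π[10]=0 (border '')
j=11 s[j]='a': π[11]=0 (border '')
j=12 s[j]='c': π[12]=1 (border 'c')
j=13 s[j]='c': π[13]=2 (border 'cc')
j=14 s[j]='c': π[14]=3 (border 'ccc')
j=15 s[j]='c': k: 3→2; π[15]=3 (border 'ccc')
j=16 s[j]='d': k: 3→2→1→0; π[16]=0 (border '')
j=17 s[j]='a': π[17]=0 (border '')
j=18 s[j]='a': π[18]=0 (border '')
j=19 s[j]='b': π[19]=0 (border '')
j=20 s[j]='c': π[20]=1 (border 'c')
j=21 s[j]='c': π[21]=2 (border 'cc')
j=22 s[j]='a': k: 2→1→0; π[22]=0 (border '')
j=23 s[j]='a': π[23]=0 (border '')
j=24 s[j]='a': π[24]=0 (border '')
j=25 s[j]='c': π[25]=1 (border 'c')
j=26 s[j]='b': k: 1→0; π[26]=0 (border '')
j=27 s[j]='d': π[27]=0 (border '')
j=28 s[j]='b': π[28]=0 (border '')

[0, 1, 2, 0, 1, 0, 1, 0, 0, 1, 0, 0, 1, 2, 3, 3, 0, 0, 0, 0, 1, 2, 0, 0, 0, 1, 0, 0, 0]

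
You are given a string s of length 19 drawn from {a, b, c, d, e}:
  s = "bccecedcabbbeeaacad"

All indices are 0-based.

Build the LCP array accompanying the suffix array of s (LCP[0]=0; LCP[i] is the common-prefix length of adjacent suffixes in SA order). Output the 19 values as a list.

rank→(start, suffix):
  0 → (14, 'aacad')
  1 → (8, 'abbbeeaacad')
  2 → (15, 'acad')
  3 → (17, 'ad')
  4 → (9, 'bbbeeaacad')
  5 → (10, 'bbeeaacad')
  6 → (0, 'bccecedcabbbeeaacad')
  7 → (11, 'beeaacad')
  8 → (7, 'cabbbeeaacad')
  9 → (16, 'cad')
  10 → (1, 'ccecedcabbbeeaacad')
  11 → (2, 'cecedcabbbeeaacad')
  12 → (4, 'cedcabbbeeaacad')
  13 → (18, 'd')
  14 → (6, 'dcabbbeeaacad')
  15 → (13, 'eaacad')
  16 → (3, 'ecedcabbbeeaacad')
  17 → (5, 'edcabbbeeaacad')
  18 → (12, 'eeaacad')

SA = [14, 8, 15, 17, 9, 10, 0, 11, 7, 16, 1, 2, 4, 18, 6, 13, 3, 5, 12]
i: (SA[i-1],SA[i]) lcp shared
  1: (14,8) 1 'a'
  2: (8,15) 1 'a'
  3: (15,17) 1 'a'
  4: (17,9) 0 ''
  5: (9,10) 2 'bb'
  6: (10,0) 1 'b'
  7: (0,11) 1 'b'
  8: (11,7) 0 ''
  9: (7,16) 2 'ca'
  10: (16,1) 1 'c'
  11: (1,2) 1 'c'
  12: (2,4) 2 'ce'
  13: (4,18) 0 ''
  14: (18,6) 1 'd'
  15: (6,13) 0 ''
  16: (13,3) 1 'e'
  17: (3,5) 1 'e'
  18: (5,12) 1 'e'

[0, 1, 1, 1, 0, 2, 1, 1, 0, 2, 1, 1, 2, 0, 1, 0, 1, 1, 1]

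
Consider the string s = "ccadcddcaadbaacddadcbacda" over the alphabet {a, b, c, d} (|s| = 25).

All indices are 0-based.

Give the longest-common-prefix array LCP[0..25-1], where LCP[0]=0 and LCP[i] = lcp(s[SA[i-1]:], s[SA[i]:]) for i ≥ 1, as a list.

[0, 1, 2, 1, 3, 1, 2, 3, 0, 2, 0, 2, 1, 1, 1, 2, 3, 0, 2, 1, 1, 2, 2, 1, 2]

sorted suffixes:
  #0 SA[0]=24  'a'
  #1 SA[1]=12  'aacddadcbacda'
  #2 SA[2]=8  'aadbaacddadcbacda'
  #3 SA[3]=21  'acda'
  #4 SA[4]=13  'acddadcbacda'
  #5 SA[5]=9  'adbaacddadcbacda'
  #6 SA[6]=17  'adcbacda'
  #7 SA[7]=2  'adcddcaadbaacddadcbacda'
  #8 SA[8]=11  'baacddadcbacda'
  #9 SA[9]=20  'bacda'
  #10 SA[10]=7  'caadbaacddadcbacda'
  #11 SA[11]=1  'cadcddcaadbaacddadcbacda'
  #12 SA[12]=19  'cbacda'
  #13 SA[13]=0  'ccadcddcaadbaacddadcbacda'
  #14 SA[14]=22  'cda'
  #15 SA[15]=14  'cddadcbacda'
  #16 SA[16]=4  'cddcaadbaacddadcbacda'
  #17 SA[17]=23  'da'
  #18 SA[18]=16  'dadcbacda'
  #19 SA[19]=10  'dbaacddadcbacda'
  #20 SA[20]=6  'dcaadbaacddadcbacda'
  #21 SA[21]=18  'dcbacda'
  #22 SA[22]=3  'dcddcaadbaacddadcbacda'
  #23 SA[23]=15  'ddadcbacda'
  #24 SA[24]=5  'ddcaadbaacddadcbacda'

SA = [24, 12, 8, 21, 13, 9, 17, 2, 11, 20, 7, 1, 19, 0, 22, 14, 4, 23, 16, 10, 6, 18, 3, 15, 5]
i: (SA[i-1],SA[i]) lcp shared
  1: (24,12) 1 'a'
  2: (12,8) 2 'aa'
  3: (8,21) 1 'a'
  4: (21,13) 3 'acd'
  5: (13,9) 1 'a'
  6: (9,17) 2 'ad'
  7: (17,2) 3 'adc'
  8: (2,11) 0 ''
  9: (11,20) 2 'ba'
  10: (20,7) 0 ''
  11: (7,1) 2 'ca'
  12: (1,19) 1 'c'
  13: (19,0) 1 'c'
  14: (0,22) 1 'c'
  15: (22,14) 2 'cd'
  16: (14,4) 3 'cdd'
  17: (4,23) 0 ''
  18: (23,16) 2 'da'
  19: (16,10) 1 'd'
  20: (10,6) 1 'd'
  21: (6,18) 2 'dc'
  22: (18,3) 2 'dc'
  23: (3,15) 1 'd'
  24: (15,5) 2 'dd'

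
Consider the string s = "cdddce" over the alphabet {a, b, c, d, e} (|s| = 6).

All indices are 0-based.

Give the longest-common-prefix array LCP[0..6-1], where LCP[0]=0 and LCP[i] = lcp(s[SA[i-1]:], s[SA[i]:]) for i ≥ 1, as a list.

sorted suffixes:
  #0 SA[0]=0  'cdddce'
  #1 SA[1]=4  'ce'
  #2 SA[2]=3  'dce'
  #3 SA[3]=2  'ddce'
  #4 SA[4]=1  'dddce'
  #5 SA[5]=5  'e'

SA = [0, 4, 3, 2, 1, 5]
i: (SA[i-1],SA[i]) lcp shared
  1: (0,4) 1 'c'
  2: (4,3) 0 ''
  3: (3,2) 1 'd'
  4: (2,1) 2 'dd'
  5: (1,5) 0 ''

[0, 1, 0, 1, 2, 0]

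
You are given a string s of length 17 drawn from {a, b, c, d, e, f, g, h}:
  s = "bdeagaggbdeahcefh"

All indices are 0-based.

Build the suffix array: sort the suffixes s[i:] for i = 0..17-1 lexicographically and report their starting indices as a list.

[3, 5, 11, 0, 8, 13, 1, 9, 2, 10, 14, 15, 4, 7, 6, 16, 12]

sorted suffixes:
  #0 SA[0]=3  'agaggbdeahcefh'
  #1 SA[1]=5  'aggbdeahcefh'
  #2 SA[2]=11  'ahcefh'
  #3 SA[3]=0  'bdeagaggbdeahcefh'
  #4 SA[4]=8  'bdeahcefh'
  #5 SA[5]=13  'cefh'
  #6 SA[6]=1  'deagaggbdeahcefh'
  #7 SA[7]=9  'deahcefh'
  #8 SA[8]=2  'eagaggbdeahcefh'
  #9 SA[9]=10  'eahcefh'
  #10 SA[10]=14  'efh'
  #11 SA[11]=15  'fh'
  #12 SA[12]=4  'gaggbdeahcefh'
  #13 SA[13]=7  'gbdeahcefh'
  #14 SA[14]=6  'ggbdeahcefh'
  #15 SA[15]=16  'h'
  #16 SA[16]=12  'hcefh'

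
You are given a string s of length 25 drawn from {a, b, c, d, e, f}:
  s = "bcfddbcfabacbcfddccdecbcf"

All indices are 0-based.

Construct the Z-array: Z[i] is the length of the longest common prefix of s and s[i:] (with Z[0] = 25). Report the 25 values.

[25, 0, 0, 0, 0, 3, 0, 0, 0, 1, 0, 0, 5, 0, 0, 0, 0, 0, 0, 0, 0, 0, 3, 0, 0]

Z[0]=25
i=1: i≥r, start 0; Z[1]=0
i=2: i≥r, start 0; Z[2]=0
i=3: i≥r, start 0; Z[3]=0
i=4: i≥r, start 0; Z[4]=0
i=5: i≥r, start 0; Z[5]=3 scan→box=[5,8)
i=6: min(r-i=2, Z[1]=0)=0; Z[6]=0
i=7: min(r-i=1, Z[2]=0)=0; Z[7]=0
i=8: i≥r, start 0; Z[8]=0
i=9: i≥r, start 0; Z[9]=1 scan→box=[9,10)
i=10: i≥r, start 0; Z[10]=0
i=11: i≥r, start 0; Z[11]=0
i=12: i≥r, start 0; Z[12]=5 scan→box=[12,17)
i=13: min(r-i=4, Z[1]=0)=0; Z[13]=0
i=14: min(r-i=3, Z[2]=0)=0; Z[14]=0
i=15: min(r-i=2, Z[3]=0)=0; Z[15]=0
i=16: min(r-i=1, Z[4]=0)=0; Z[16]=0
i=17: i≥r, start 0; Z[17]=0
i=18: i≥r, start 0; Z[18]=0
i=19: i≥r, start 0; Z[19]=0
i=20: i≥r, start 0; Z[20]=0
i=21: i≥r, start 0; Z[21]=0
i=22: i≥r, start 0; Z[22]=3 scan→box=[22,25)
i=23: min(r-i=2, Z[1]=0)=0; Z[23]=0
i=24: min(r-i=1, Z[2]=0)=0; Z[24]=0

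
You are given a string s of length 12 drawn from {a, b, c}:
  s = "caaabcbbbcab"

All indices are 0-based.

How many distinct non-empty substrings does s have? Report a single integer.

64

rank | idx | suffix
   0 |   1 | aaabcbbbcab
   1 |   2 | aabcbbbcab
   2 |  10 | ab
   3 |   3 | abcbbbcab
   4 |  11 | b
   5 |   6 | bbbcab
   6 |   7 | bbcab
   7 |   8 | bcab
   8 |   4 | bcbbbcab
   9 |   0 | caaabcbbbcab
  10 |   9 | cab
  11 |   5 | cbbbcab

SA = [1, 2, 10, 3, 11, 6, 7, 8, 4, 0, 9, 5]
[i] adj suffixes → lcp
  [1] 1/2 → 2 ('aa')
  [2] 2/10 → 1 ('a')
  [3] 10/3 → 2 ('ab')
  [4] 3/11 → 0 ('')
  [5] 11/6 → 1 ('b')
  [6] 6/7 → 2 ('bb')
  [7] 7/8 → 1 ('b')
  [8] 8/4 → 2 ('bc')
  [9] 4/0 → 0 ('')
  [10] 0/9 → 2 ('ca')
  [11] 9/5 → 1 ('c')

n(n+1)/2 = 12·13/2 = 78
Σ LCP = 0 + 2 + 1 + 2 + 0 + 1 + 2 + 1 + 2 + 0 + 2 + 1 = 14
distinct = 78 − 14 = 64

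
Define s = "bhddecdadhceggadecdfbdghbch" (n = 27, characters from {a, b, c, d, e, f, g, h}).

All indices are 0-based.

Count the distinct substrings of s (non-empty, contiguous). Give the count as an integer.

rank→(start, suffix):
  0 → (14, 'adecdfbdghbch')
  1 → (7, 'adhceggadecdfbdghbch')
  2 → (24, 'bch')
  3 → (20, 'bdghbch')
  4 → (0, 'bhddecdadhceggadecdfbdghbch')
  5 → (5, 'cdadhceggadecdfbdghbch')
  6 → (17, 'cdfbdghbch')
  7 → (10, 'ceggadecdfbdghbch')
  8 → (25, 'ch')
  9 → (6, 'dadhceggadecdfbdghbch')
  10 → (2, 'ddecdadhceggadecdfbdghbch')
  11 → (3, 'decdadhceggadecdfbdghbch')
  12 → (15, 'decdfbdghbch')
  13 → (18, 'dfbdghbch')
  14 → (21, 'dghbch')
  15 → (8, 'dhceggadecdfbdghbch')
  16 → (4, 'ecdadhceggadecdfbdghbch')
  17 → (16, 'ecdfbdghbch')
  18 → (11, 'eggadecdfbdghbch')
  19 → (19, 'fbdghbch')
  20 → (13, 'gadecdfbdghbch')
  21 → (12, 'ggadecdfbdghbch')
  22 → (22, 'ghbch')
  23 → (26, 'h')
  24 → (23, 'hbch')
  25 → (9, 'hceggadecdfbdghbch')
  26 → (1, 'hddecdadhceggadecdfbdghbch')

SA = [14, 7, 24, 20, 0, 5, 17, 10, 25, 6, 2, 3, 15, 18, 21, 8, 4, 16, 11, 19, 13, 12, 22, 26, 23, 9, 1]
i: (SA[i-1],SA[i]) lcp shared
  1: (14,7) 2 'ad'
  2: (7,24) 0 ''
  3: (24,20) 1 'b'
  4: (20,0) 1 'b'
  5: (0,5) 0 ''
  6: (5,17) 2 'cd'
  7: (17,10) 1 'c'
  8: (10,25) 1 'c'
  9: (25,6) 0 ''
  10: (6,2) 1 'd'
  11: (2,3) 1 'd'
  12: (3,15) 4 'decd'
  13: (15,18) 1 'd'
  14: (18,21) 1 'd'
  15: (21,8) 1 'd'
  16: (8,4) 0 ''
  17: (4,16) 3 'ecd'
  18: (16,11) 1 'e'
  19: (11,19) 0 ''
  20: (19,13) 0 ''
  21: (13,12) 1 'g'
  22: (12,22) 1 'g'
  23: (22,26) 0 ''
  24: (26,23) 1 'h'
  25: (23,9) 1 'h'
  26: (9,1) 1 'h'

n(n+1)/2 = 27·28/2 = 378
Σ LCP = 0 + 2 + 0 + 1 + 1 + 0 + 2 + 1 + 1 + 0 + 1 + 1 + 4 + 1 + 1 + 1 + 0 + 3 + 1 + 0 + 0 + 1 + 1 + 0 + 1 + 1 + 1 = 26
distinct = 378 − 26 = 352

352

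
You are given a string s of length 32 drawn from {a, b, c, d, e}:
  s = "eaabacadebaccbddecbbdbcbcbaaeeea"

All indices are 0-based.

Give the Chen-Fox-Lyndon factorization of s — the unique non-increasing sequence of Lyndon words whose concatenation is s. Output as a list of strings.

["e", "aabacadebaccbddecbbdbcbcbaaeee", "a"]

emit factor 1: 'e' (i=0, period=1)
emit factor 2: 'aabacadebaccbddecbbdbcbcbaaeee' (i=1, period=30)
emit factor 3: 'a' (i=31, period=1)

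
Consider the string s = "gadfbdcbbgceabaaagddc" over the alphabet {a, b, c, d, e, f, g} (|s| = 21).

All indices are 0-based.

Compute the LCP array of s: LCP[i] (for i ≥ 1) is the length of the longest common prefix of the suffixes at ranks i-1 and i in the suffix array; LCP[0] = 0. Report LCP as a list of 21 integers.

rank→(start, suffix):
  0 → (14, 'aaagddc')
  1 → (15, 'aagddc')
  2 → (12, 'abaaagddc')
  3 → (1, 'adfbdcbbgceabaaagddc')
  4 → (16, 'agddc')
  5 → (13, 'baaagddc')
  6 → (7, 'bbgceabaaagddc')
  7 → (4, 'bdcbbgceabaaagddc')
  8 → (8, 'bgceabaaagddc')
  9 → (20, 'c')
  10 → (6, 'cbbgceabaaagddc')
  11 → (10, 'ceabaaagddc')
  12 → (19, 'dc')
  13 → (5, 'dcbbgceabaaagddc')
  14 → (18, 'ddc')
  15 → (2, 'dfbdcbbgceabaaagddc')
  16 → (11, 'eabaaagddc')
  17 → (3, 'fbdcbbgceabaaagddc')
  18 → (0, 'gadfbdcbbgceabaaagddc')
  19 → (9, 'gceabaaagddc')
  20 → (17, 'gddc')

SA = [14, 15, 12, 1, 16, 13, 7, 4, 8, 20, 6, 10, 19, 5, 18, 2, 11, 3, 0, 9, 17]
[i] adj suffixes → lcp
  [1] 14/15 → 2 ('aa')
  [2] 15/12 → 1 ('a')
  [3] 12/1 → 1 ('a')
  [4] 1/16 → 1 ('a')
  [5] 16/13 → 0 ('')
  [6] 13/7 → 1 ('b')
  [7] 7/4 → 1 ('b')
  [8] 4/8 → 1 ('b')
  [9] 8/20 → 0 ('')
  [10] 20/6 → 1 ('c')
  [11] 6/10 → 1 ('c')
  [12] 10/19 → 0 ('')
  [13] 19/5 → 2 ('dc')
  [14] 5/18 → 1 ('d')
  [15] 18/2 → 1 ('d')
  [16] 2/11 → 0 ('')
  [17] 11/3 → 0 ('')
  [18] 3/0 → 0 ('')
  [19] 0/9 → 1 ('g')
  [20] 9/17 → 1 ('g')

[0, 2, 1, 1, 1, 0, 1, 1, 1, 0, 1, 1, 0, 2, 1, 1, 0, 0, 0, 1, 1]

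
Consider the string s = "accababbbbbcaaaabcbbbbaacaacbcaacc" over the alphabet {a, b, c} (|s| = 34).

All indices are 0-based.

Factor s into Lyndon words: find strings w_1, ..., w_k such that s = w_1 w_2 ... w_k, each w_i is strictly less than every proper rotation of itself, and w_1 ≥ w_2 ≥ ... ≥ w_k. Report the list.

["acc", "ababbbbbc", "aaaabcbbbbaacaacbcaacc"]

emit factor 1: 'acc' (i=0, period=3)
emit factor 2: 'ababbbbbc' (i=3, period=9)
emit factor 3: 'aaaabcbbbbaacaacbcaacc' (i=12, period=22)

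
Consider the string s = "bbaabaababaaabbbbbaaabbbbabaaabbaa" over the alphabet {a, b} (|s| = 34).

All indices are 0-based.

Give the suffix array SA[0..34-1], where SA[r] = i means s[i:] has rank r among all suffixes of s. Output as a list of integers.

rank→(start, suffix):
  0 → (33, 'a')
  1 → (32, 'aa')
  2 → (27, 'aaabbaa')
  3 → (18, 'aaabbbbabaaabbaa')
  4 → (10, 'aaabbbbbaaabbbbabaaabbaa')
  5 → (2, 'aabaababaaabbbbbaaabbbbabaaabbaa')
  6 → (5, 'aababaaabbbbbaaabbbbabaaabbaa')
  7 → (28, 'aabbaa')
  8 → (19, 'aabbbbabaaabbaa')
  9 → (11, 'aabbbbbaaabbbbabaaabbaa')
  10 → (25, 'abaaabbaa')
  11 → (8, 'abaaabbbbbaaabbbbabaaabbaa')
  12 → (3, 'abaababaaabbbbbaaabbbbabaaabbaa')
  13 → (6, 'ababaaabbbbbaaabbbbabaaabbaa')
  14 → (29, 'abbaa')
  15 → (20, 'abbbbabaaabbaa')
  16 → (12, 'abbbbbaaabbbbabaaabbaa')
  17 → (31, 'baa')
  18 → (26, 'baaabbaa')
  19 → (17, 'baaabbbbabaaabbaa')
  20 → (9, 'baaabbbbbaaabbbbabaaabbaa')
  21 → (1, 'baabaababaaabbbbbaaabbbbabaaabbaa')
  22 → (4, 'baababaaabbbbbaaabbbbabaaabbaa')
  23 → (24, 'babaaabbaa')
  24 → (7, 'babaaabbbbbaaabbbbabaaabbaa')
  25 → (30, 'bbaa')
  26 → (16, 'bbaaabbbbabaaabbaa')
  27 → (0, 'bbaabaababaaabbbbbaaabbbbabaaabbaa')
  28 → (23, 'bbabaaabbaa')
  29 → (15, 'bbbaaabbbbabaaabbaa')
  30 → (22, 'bbbabaaabbaa')
  31 → (14, 'bbbbaaabbbbabaaabbaa')
  32 → (21, 'bbbbabaaabbaa')
  33 → (13, 'bbbbbaaabbbbabaaabbaa')

[33, 32, 27, 18, 10, 2, 5, 28, 19, 11, 25, 8, 3, 6, 29, 20, 12, 31, 26, 17, 9, 1, 4, 24, 7, 30, 16, 0, 23, 15, 22, 14, 21, 13]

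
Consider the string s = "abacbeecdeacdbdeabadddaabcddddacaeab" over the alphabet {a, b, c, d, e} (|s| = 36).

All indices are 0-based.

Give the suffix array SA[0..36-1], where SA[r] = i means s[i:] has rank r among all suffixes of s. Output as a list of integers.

[22, 34, 0, 16, 23, 30, 2, 10, 18, 32, 35, 1, 17, 24, 13, 4, 31, 3, 11, 25, 7, 21, 29, 12, 20, 28, 19, 27, 26, 14, 8, 33, 15, 9, 6, 5]

sorted suffixes:
  #0 SA[0]=22  'aabcddddacaeab'
  #1 SA[1]=34  'ab'
  #2 SA[2]=0  'abacbeecdeacdbdeabadddaabcddddacaeab'
  #3 SA[3]=16  'abadddaabcddddacaeab'
  #4 SA[4]=23  'abcddddacaeab'
  #5 SA[5]=30  'acaeab'
  #6 SA[6]=2  'acbeecdeacdbdeabadddaabcddddacaeab'
  #7 SA[7]=10  'acdbdeabadddaabcddddacaeab'
  #8 SA[8]=18  'adddaabcddddacaeab'
  #9 SA[9]=32  'aeab'
  #10 SA[10]=35  'b'
  #11 SA[11]=1  'bacbeecdeacdbdeabadddaabcddddacaeab'
  #12 SA[12]=17  'badddaabcddddacaeab'
  #13 SA[13]=24  'bcddddacaeab'
  #14 SA[14]=13  'bdeabadddaabcddddacaeab'
  #15 SA[15]=4  'beecdeacdbdeabadddaabcddddacaeab'
  #16 SA[16]=31  'caeab'
  #17 SA[17]=3  'cbeecdeacdbdeabadddaabcddddacaeab'
  #18 SA[18]=11  'cdbdeabadddaabcddddacaeab'
  #19 SA[19]=25  'cddddacaeab'
  #20 SA[20]=7  'cdeacdbdeabadddaabcddddacaeab'
  #21 SA[21]=21  'daabcddddacaeab'
  #22 SA[22]=29  'dacaeab'
  #23 SA[23]=12  'dbdeabadddaabcddddacaeab'
  #24 SA[24]=20  'ddaabcddddacaeab'
  #25 SA[25]=28  'ddacaeab'
  #26 SA[26]=19  'dddaabcddddacaeab'
  #27 SA[27]=27  'dddacaeab'
  #28 SA[28]=26  'ddddacaeab'
  #29 SA[29]=14  'deabadddaabcddddacaeab'
  #30 SA[30]=8  'deacdbdeabadddaabcddddacaeab'
  #31 SA[31]=33  'eab'
  #32 SA[32]=15  'eabadddaabcddddacaeab'
  #33 SA[33]=9  'eacdbdeabadddaabcddddacaeab'
  #34 SA[34]=6  'ecdeacdbdeabadddaabcddddacaeab'
  #35 SA[35]=5  'eecdeacdbdeabadddaabcddddacaeab'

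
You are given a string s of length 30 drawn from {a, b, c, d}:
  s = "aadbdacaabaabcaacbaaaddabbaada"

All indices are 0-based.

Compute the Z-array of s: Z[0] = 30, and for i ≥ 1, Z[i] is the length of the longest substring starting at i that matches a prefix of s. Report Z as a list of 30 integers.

[30, 1, 0, 0, 0, 1, 0, 2, 1, 0, 2, 1, 0, 0, 2, 1, 0, 0, 2, 3, 1, 0, 0, 1, 0, 0, 3, 1, 0, 1]

Z[0]=30
i=1: fresh scan; Z[1]=1 extend→box=[1,2)
i=2: fresh scan; Z[2]=0
i=3: fresh scan; Z[3]=0
i=4: fresh scan; Z[4]=0
i=5: fresh scan; Z[5]=1 extend→box=[5,6)
i=6: fresh scan; Z[6]=0
i=7: fresh scan; Z[7]=2 extend→box=[7,9)
i=8: min(r-i=1, Z[1]=1)=1; Z[8]=1
i=9: fresh scan; Z[9]=0
i=10: fresh scan; Z[10]=2 extend→box=[10,12)
i=11: min(r-i=1, Z[1]=1)=1; Z[11]=1
i=12: fresh scan; Z[12]=0
i=13: fresh scan; Z[13]=0
i=14: fresh scan; Z[14]=2 extend→box=[14,16)
i=15: min(r-i=1, Z[1]=1)=1; Z[15]=1
i=16: fresh scan; Z[16]=0
i=17: fresh scan; Z[17]=0
i=18: fresh scan; Z[18]=2 extend→box=[18,20)
i=19: min(r-i=1, Z[1]=1)=1; Z[19]=3 extend→box=[19,22)
i=20: min(r-i=2, Z[1]=1)=1; Z[20]=1
i=21: min(r-i=1, Z[2]=0)=0; Z[21]=0
i=22: fresh scan; Z[22]=0
i=23: fresh scan; Z[23]=1 extend→box=[23,24)
i=24: fresh scan; Z[24]=0
i=25: fresh scan; Z[25]=0
i=26: fresh scan; Z[26]=3 extend→box=[26,29)
i=27: min(r-i=2, Z[1]=1)=1; Z[27]=1
i=28: min(r-i=1, Z[2]=0)=0; Z[28]=0
i=29: fresh scan; Z[29]=1 extend→box=[29,30)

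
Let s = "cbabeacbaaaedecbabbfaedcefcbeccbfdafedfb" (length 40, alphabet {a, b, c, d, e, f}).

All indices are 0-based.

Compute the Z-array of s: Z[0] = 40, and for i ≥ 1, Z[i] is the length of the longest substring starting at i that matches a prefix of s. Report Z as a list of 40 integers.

[40, 0, 0, 0, 0, 0, 3, 0, 0, 0, 0, 0, 0, 0, 4, 0, 0, 0, 0, 0, 0, 0, 0, 1, 0, 0, 2, 0, 0, 1, 2, 0, 0, 0, 0, 0, 0, 0, 0, 0]

Z[0]=40
i=1: i≥r, start 0; Z[1]=0
i=2: i≥r, start 0; Z[2]=0
i=3: i≥r, start 0; Z[3]=0
i=4: i≥r, start 0; Z[4]=0
i=5: i≥r, start 0; Z[5]=0
i=6: i≥r, start 0; Z[6]=3 grow→box=[6,9)
i=7: min(r-i=2, Z[1]=0)=0; Z[7]=0
i=8: min(r-i=1, Z[2]=0)=0; Z[8]=0
i=9: i≥r, start 0; Z[9]=0
i=10: i≥r, start 0; Z[10]=0
i=11: i≥r, start 0; Z[11]=0
i=12: i≥r, start 0; Z[12]=0
i=13: i≥r, start 0; Z[13]=0
i=14: i≥r, start 0; Z[14]=4 grow→box=[14,18)
i=15: min(r-i=3, Z[1]=0)=0; Z[15]=0
i=16: min(r-i=2, Z[2]=0)=0; Z[16]=0
i=17: min(r-i=1, Z[3]=0)=0; Z[17]=0
i=18: i≥r, start 0; Z[18]=0
i=19: i≥r, start 0; Z[19]=0
i=20: i≥r, start 0; Z[20]=0
i=21: i≥r, start 0; Z[21]=0
i=22: i≥r, start 0; Z[22]=0
i=23: i≥r, start 0; Z[23]=1 grow→box=[23,24)
i=24: i≥r, start 0; Z[24]=0
i=25: i≥r, start 0; Z[25]=0
i=26: i≥r, start 0; Z[26]=2 grow→box=[26,28)
i=27: min(r-i=1, Z[1]=0)=0; Z[27]=0
i=28: i≥r, start 0; Z[28]=0
i=29: i≥r, start 0; Z[29]=1 grow→box=[29,30)
i=30: i≥r, start 0; Z[30]=2 grow→box=[30,32)
i=31: min(r-i=1, Z[1]=0)=0; Z[31]=0
i=32: i≥r, start 0; Z[32]=0
i=33: i≥r, start 0; Z[33]=0
i=34: i≥r, start 0; Z[34]=0
i=35: i≥r, start 0; Z[35]=0
i=36: i≥r, start 0; Z[36]=0
i=37: i≥r, start 0; Z[37]=0
i=38: i≥r, start 0; Z[38]=0
i=39: i≥r, start 0; Z[39]=0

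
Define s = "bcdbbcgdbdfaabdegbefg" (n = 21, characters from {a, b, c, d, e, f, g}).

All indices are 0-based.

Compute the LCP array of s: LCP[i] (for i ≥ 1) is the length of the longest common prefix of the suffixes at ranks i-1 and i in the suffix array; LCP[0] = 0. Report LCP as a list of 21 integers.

rank→(start, suffix):
  0 → (11, 'aabdegbefg')
  1 → (12, 'abdegbefg')
  2 → (3, 'bbcgdbdfaabdegbefg')
  3 → (0, 'bcdbbcgdbdfaabdegbefg')
  4 → (4, 'bcgdbdfaabdegbefg')
  5 → (13, 'bdegbefg')
  6 → (8, 'bdfaabdegbefg')
  7 → (17, 'befg')
  8 → (1, 'cdbbcgdbdfaabdegbefg')
  9 → (5, 'cgdbdfaabdegbefg')
  10 → (2, 'dbbcgdbdfaabdegbefg')
  11 → (7, 'dbdfaabdegbefg')
  12 → (14, 'degbefg')
  13 → (9, 'dfaabdegbefg')
  14 → (18, 'efg')
  15 → (15, 'egbefg')
  16 → (10, 'faabdegbefg')
  17 → (19, 'fg')
  18 → (20, 'g')
  19 → (16, 'gbefg')
  20 → (6, 'gdbdfaabdegbefg')

SA = [11, 12, 3, 0, 4, 13, 8, 17, 1, 5, 2, 7, 14, 9, 18, 15, 10, 19, 20, 16, 6]
rank  pair      lcp
   1  s[11:],s[12:]  1  'a'
   2  s[12:],s[3:]  0  ''
   3  s[3:],s[0:]  1  'b'
   4  s[0:],s[4:]  2  'bc'
   5  s[4:],s[13:]  1  'b'
   6  s[13:],s[8:]  2  'bd'
   7  s[8:],s[17:]  1  'b'
   8  s[17:],s[1:]  0  ''
   9  s[1:],s[5:]  1  'c'
  10  s[5:],s[2:]  0  ''
  11  s[2:],s[7:]  2  'db'
  12  s[7:],s[14:]  1  'd'
  13  s[14:],s[9:]  1  'd'
  14  s[9:],s[18:]  0  ''
  15  s[18:],s[15:]  1  'e'
  16  s[15:],s[10:]  0  ''
  17  s[10:],s[19:]  1  'f'
  18  s[19:],s[20:]  0  ''
  19  s[20:],s[16:]  1  'g'
  20  s[16:],s[6:]  1  'g'

[0, 1, 0, 1, 2, 1, 2, 1, 0, 1, 0, 2, 1, 1, 0, 1, 0, 1, 0, 1, 1]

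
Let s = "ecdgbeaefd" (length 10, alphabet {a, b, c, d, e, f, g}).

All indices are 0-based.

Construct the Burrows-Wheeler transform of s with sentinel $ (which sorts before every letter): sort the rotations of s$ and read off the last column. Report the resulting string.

degefcb$aed

rank  rotation     last
    0  $ecdgbeaefd  d
    1  aefd$ecdgbe  e
    2  beaefd$ecdg  g
    3  cdgbeaefd$e  e
    4  d$ecdgbeaef  f
    5  dgbeaefd$ec  c
    6  eaefd$ecdgb  b
    7  ecdgbeaefd$  $
    8  efd$ecdgbea  a
    9  fd$ecdgbeae  e
   10  gbeaefd$ecd  d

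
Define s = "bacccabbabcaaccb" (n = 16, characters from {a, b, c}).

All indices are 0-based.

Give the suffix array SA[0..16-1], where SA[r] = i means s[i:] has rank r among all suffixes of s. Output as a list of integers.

[11, 5, 8, 12, 1, 15, 7, 0, 6, 9, 10, 4, 14, 3, 13, 2]

rank→(start, suffix):
  0 → (11, 'aaccb')
  1 → (5, 'abbabcaaccb')
  2 → (8, 'abcaaccb')
  3 → (12, 'accb')
  4 → (1, 'acccabbabcaaccb')
  5 → (15, 'b')
  6 → (7, 'babcaaccb')
  7 → (0, 'bacccabbabcaaccb')
  8 → (6, 'bbabcaaccb')
  9 → (9, 'bcaaccb')
  10 → (10, 'caaccb')
  11 → (4, 'cabbabcaaccb')
  12 → (14, 'cb')
  13 → (3, 'ccabbabcaaccb')
  14 → (13, 'ccb')
  15 → (2, 'cccabbabcaaccb')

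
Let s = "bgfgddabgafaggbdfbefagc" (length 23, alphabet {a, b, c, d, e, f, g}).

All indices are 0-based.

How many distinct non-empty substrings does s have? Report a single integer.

rank | idx | suffix
   0 |   6 | abgafaggbdfbefagc
   1 |   9 | afaggbdfbefagc
   2 |  20 | agc
   3 |  11 | aggbdfbefagc
   4 |  14 | bdfbefagc
   5 |  17 | befagc
   6 |   7 | bgafaggbdfbefagc
   7 |   0 | bgfgddabgafaggbdfbefagc
   8 |  22 | c
   9 |   5 | dabgafaggbdfbefagc
  10 |   4 | ddabgafaggbdfbefagc
  11 |  15 | dfbefagc
  12 |  18 | efagc
  13 |  19 | fagc
  14 |  10 | faggbdfbefagc
  15 |  16 | fbefagc
  16 |   2 | fgddabgafaggbdfbefagc
  17 |   8 | gafaggbdfbefagc
  18 |  13 | gbdfbefagc
  19 |  21 | gc
  20 |   3 | gddabgafaggbdfbefagc
  21 |   1 | gfgddabgafaggbdfbefagc
  22 |  12 | ggbdfbefagc

SA = [6, 9, 20, 11, 14, 17, 7, 0, 22, 5, 4, 15, 18, 19, 10, 16, 2, 8, 13, 21, 3, 1, 12]
i: (SA[i-1],SA[i]) lcp shared
  1: (6,9) 1 'a'
  2: (9,20) 1 'a'
  3: (20,11) 2 'ag'
  4: (11,14) 0 ''
  5: (14,17) 1 'b'
  6: (17,7) 1 'b'
  7: (7,0) 2 'bg'
  8: (0,22) 0 ''
  9: (22,5) 0 ''
  10: (5,4) 1 'd'
  11: (4,15) 1 'd'
  12: (15,18) 0 ''
  13: (18,19) 0 ''
  14: (19,10) 3 'fag'
  15: (10,16) 1 'f'
  16: (16,2) 1 'f'
  17: (2,8) 0 ''
  18: (8,13) 1 'g'
  19: (13,21) 1 'g'
  20: (21,3) 1 'g'
  21: (3,1) 1 'g'
  22: (1,12) 1 'g'

n(n+1)/2 = 23·24/2 = 276
Σ LCP = 0 + 1 + 1 + 2 + 0 + 1 + 1 + 2 + 0 + 0 + 1 + 1 + 0 + 0 + 3 + 1 + 1 + 0 + 1 + 1 + 1 + 1 + 1 = 20
distinct = 276 − 20 = 256

256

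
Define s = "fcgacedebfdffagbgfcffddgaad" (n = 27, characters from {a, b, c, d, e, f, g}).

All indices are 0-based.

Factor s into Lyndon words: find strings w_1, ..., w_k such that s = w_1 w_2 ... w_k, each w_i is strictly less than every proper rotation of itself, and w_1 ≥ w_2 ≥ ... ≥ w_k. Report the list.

emit factor 1: 'f' (i=0, period=1)
emit factor 2: 'cg' (i=1, period=2)
emit factor 3: 'acedebfdffagbgfcffddg' (i=3, period=21)
emit factor 4: 'aad' (i=24, period=3)

["f", "cg", "acedebfdffagbgfcffddg", "aad"]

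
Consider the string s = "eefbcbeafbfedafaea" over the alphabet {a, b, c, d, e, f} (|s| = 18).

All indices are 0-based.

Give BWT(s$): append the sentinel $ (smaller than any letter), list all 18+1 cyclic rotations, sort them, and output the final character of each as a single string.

rank  rotation             last
    0  $eefbcbeafbfedafaea  a
    1  a$eefbcbeafbfedafae  e
    2  aea$eefbcbeafbfedaf  f
    3  afaea$eefbcbeafbfed  d
    4  afbfedafaea$eefbcbe  e
    5  bcbeafbfedafaea$eef  f
    6  beafbfedafaea$eefbc  c
    7  bfedafaea$eefbcbeaf  f
    8  cbeafbfedafaea$eefb  b
    9  dafaea$eefbcbeafbfe  e
   10  ea$eefbcbeafbfedafa  a
   11  eafbfedafaea$eefbcb  b
   12  edafaea$eefbcbeafbf  f
   13  eefbcbeafbfedafaea$  $
   14  efbcbeafbfedafaea$e  e
   15  faea$eefbcbeafbfeda  a
   16  fbcbeafbfedafaea$ee  e
   17  fbfedafaea$eefbcbea  a
   18  fedafaea$eefbcbeafb  b

aefdefcfbeabf$eaeab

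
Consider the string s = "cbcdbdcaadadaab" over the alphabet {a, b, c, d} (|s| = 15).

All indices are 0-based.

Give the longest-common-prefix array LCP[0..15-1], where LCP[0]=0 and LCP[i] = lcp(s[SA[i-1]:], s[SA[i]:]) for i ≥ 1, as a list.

[0, 2, 1, 1, 3, 0, 1, 1, 0, 1, 1, 0, 2, 1, 1]

rank | idx | suffix
   0 |  12 | aab
   1 |   7 | aadadaab
   2 |  13 | ab
   3 |  10 | adaab
   4 |   8 | adadaab
   5 |  14 | b
   6 |   1 | bcdbdcaadadaab
   7 |   4 | bdcaadadaab
   8 |   6 | caadadaab
   9 |   0 | cbcdbdcaadadaab
  10 |   2 | cdbdcaadadaab
  11 |  11 | daab
  12 |   9 | dadaab
  13 |   3 | dbdcaadadaab
  14 |   5 | dcaadadaab

SA = [12, 7, 13, 10, 8, 14, 1, 4, 6, 0, 2, 11, 9, 3, 5]
[i] adj suffixes → lcp
  [1] 12/7 → 2 ('aa')
  [2] 7/13 → 1 ('a')
  [3] 13/10 → 1 ('a')
  [4] 10/8 → 3 ('ada')
  [5] 8/14 → 0 ('')
  [6] 14/1 → 1 ('b')
  [7] 1/4 → 1 ('b')
  [8] 4/6 → 0 ('')
  [9] 6/0 → 1 ('c')
  [10] 0/2 → 1 ('c')
  [11] 2/11 → 0 ('')
  [12] 11/9 → 2 ('da')
  [13] 9/3 → 1 ('d')
  [14] 3/5 → 1 ('d')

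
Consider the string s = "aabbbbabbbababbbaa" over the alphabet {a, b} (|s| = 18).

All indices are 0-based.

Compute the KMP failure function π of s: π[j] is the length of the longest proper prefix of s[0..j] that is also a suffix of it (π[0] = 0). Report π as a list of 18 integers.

π[0] = 0
j=1 s[j]='a': π[1]=1 (border 'a')
j=2 s[j]='b': k: 1→0; π[2]=0 (border '')
j=3 s[j]='b': π[3]=0 (border '')
j=4 s[j]='b': π[4]=0 (border '')
j=5 s[j]='b': π[5]=0 (border '')
j=6 s[j]='a': π[6]=1 (border 'a')
j=7 s[j]='b': k: 1→0; π[7]=0 (border '')
j=8 s[j]='b': π[8]=0 (border '')
j=9 s[j]='b': π[9]=0 (border '')
j=10 s[j]='a': π[10]=1 (border 'a')
j=11 s[j]='b': k: 1→0; π[11]=0 (border '')
j=12 s[j]='a': π[12]=1 (border 'a')
j=13 s[j]='b': k: 1→0; π[13]=0 (border '')
j=14 s[j]='b': π[14]=0 (border '')
j=15 s[j]='b': π[15]=0 (border '')
j=16 s[j]='a': π[16]=1 (border 'a')
j=17 s[j]='a': π[17]=2 (border 'aa')

[0, 1, 0, 0, 0, 0, 1, 0, 0, 0, 1, 0, 1, 0, 0, 0, 1, 2]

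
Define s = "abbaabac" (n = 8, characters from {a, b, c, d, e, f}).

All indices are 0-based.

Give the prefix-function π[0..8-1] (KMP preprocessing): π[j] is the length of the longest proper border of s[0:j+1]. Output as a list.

π[0] = 0
j=1 s[j]='b': π[1]=0 (border '')
j=2 s[j]='b': π[2]=0 (border '')
j=3 s[j]='a': π[3]=1 (border 'a')
j=4 s[j]='a': k: 1→0; π[4]=1 (border 'a')
j=5 s[j]='b': π[5]=2 (border 'ab')
j=6 s[j]='a': k: 2→0; π[6]=1 (border 'a')
j=7 s[j]='c': k: 1→0; π[7]=0 (border '')

[0, 0, 0, 1, 1, 2, 1, 0]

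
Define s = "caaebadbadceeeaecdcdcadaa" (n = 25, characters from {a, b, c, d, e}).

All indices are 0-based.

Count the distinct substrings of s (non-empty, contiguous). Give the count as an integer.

rank | idx | suffix
   0 |  24 | a
   1 |  23 | aa
   2 |   1 | aaebadbadceeeaecdcdcadaa
   3 |  21 | adaa
   4 |   5 | adbadceeeaecdcdcadaa
   5 |   8 | adceeeaecdcdcadaa
   6 |   2 | aebadbadceeeaecdcdcadaa
   7 |  14 | aecdcdcadaa
   8 |   4 | badbadceeeaecdcdcadaa
   9 |   7 | badceeeaecdcdcadaa
  10 |   0 | caaebadbadceeeaecdcdcadaa
  11 |  20 | cadaa
  12 |  18 | cdcadaa
  13 |  16 | cdcdcadaa
  14 |  10 | ceeeaecdcdcadaa
  15 |  22 | daa
  16 |   6 | dbadceeeaecdcdcadaa
  17 |  19 | dcadaa
  18 |  17 | dcdcadaa
  19 |   9 | dceeeaecdcdcadaa
  20 |  13 | eaecdcdcadaa
  21 |   3 | ebadbadceeeaecdcdcadaa
  22 |  15 | ecdcdcadaa
  23 |  12 | eeaecdcdcadaa
  24 |  11 | eeeaecdcdcadaa

SA = [24, 23, 1, 21, 5, 8, 2, 14, 4, 7, 0, 20, 18, 16, 10, 22, 6, 19, 17, 9, 13, 3, 15, 12, 11]
[i] adj suffixes → lcp
  [1] 24/23 → 1 ('a')
  [2] 23/1 → 2 ('aa')
  [3] 1/21 → 1 ('a')
  [4] 21/5 → 2 ('ad')
  [5] 5/8 → 2 ('ad')
  [6] 8/2 → 1 ('a')
  [7] 2/14 → 2 ('ae')
  [8] 14/4 → 0 ('')
  [9] 4/7 → 3 ('bad')
  [10] 7/0 → 0 ('')
  [11] 0/20 → 2 ('ca')
  [12] 20/18 → 1 ('c')
  [13] 18/16 → 3 ('cdc')
  [14] 16/10 → 1 ('c')
  [15] 10/22 → 0 ('')
  [16] 22/6 → 1 ('d')
  [17] 6/19 → 1 ('d')
  [18] 19/17 → 2 ('dc')
  [19] 17/9 → 2 ('dc')
  [20] 9/13 → 0 ('')
  [21] 13/3 → 1 ('e')
  [22] 3/15 → 1 ('e')
  [23] 15/12 → 1 ('e')
  [24] 12/11 → 2 ('ee')

n(n+1)/2 = 25·26/2 = 325
Σ LCP = 0 + 1 + 2 + 1 + 2 + 2 + 1 + 2 + 0 + 3 + 0 + 2 + 1 + 3 + 1 + 0 + 1 + 1 + 2 + 2 + 0 + 1 + 1 + 1 + 2 = 32
distinct = 325 − 32 = 293

293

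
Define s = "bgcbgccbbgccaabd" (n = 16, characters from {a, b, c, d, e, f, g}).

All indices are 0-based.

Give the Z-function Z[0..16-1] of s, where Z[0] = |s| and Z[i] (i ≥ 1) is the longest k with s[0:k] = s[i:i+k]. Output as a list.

[16, 0, 0, 3, 0, 0, 0, 1, 3, 0, 0, 0, 0, 0, 1, 0]

Z[0]=16
i=1: outside box; Z[1]=0
i=2: outside box; Z[2]=0
i=3: outside box; Z[3]=3 grow→box=[3,6)
i=4: min(r-i=2, Z[1]=0)=0; Z[4]=0
i=5: min(r-i=1, Z[2]=0)=0; Z[5]=0
i=6: outside box; Z[6]=0
i=7: outside box; Z[7]=1 grow→box=[7,8)
i=8: outside box; Z[8]=3 grow→box=[8,11)
i=9: min(r-i=2, Z[1]=0)=0; Z[9]=0
i=10: min(r-i=1, Z[2]=0)=0; Z[10]=0
i=11: outside box; Z[11]=0
i=12: outside box; Z[12]=0
i=13: outside box; Z[13]=0
i=14: outside box; Z[14]=1 grow→box=[14,15)
i=15: outside box; Z[15]=0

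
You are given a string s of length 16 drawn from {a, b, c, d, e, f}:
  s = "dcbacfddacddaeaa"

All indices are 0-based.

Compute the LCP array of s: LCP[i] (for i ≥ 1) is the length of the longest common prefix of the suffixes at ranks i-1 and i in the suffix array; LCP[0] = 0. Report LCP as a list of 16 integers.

sorted suffixes:
  #0 SA[0]=15  'a'
  #1 SA[1]=14  'aa'
  #2 SA[2]=8  'acddaeaa'
  #3 SA[3]=3  'acfddacddaeaa'
  #4 SA[4]=12  'aeaa'
  #5 SA[5]=2  'bacfddacddaeaa'
  #6 SA[6]=1  'cbacfddacddaeaa'
  #7 SA[7]=9  'cddaeaa'
  #8 SA[8]=4  'cfddacddaeaa'
  #9 SA[9]=7  'dacddaeaa'
  #10 SA[10]=11  'daeaa'
  #11 SA[11]=0  'dcbacfddacddaeaa'
  #12 SA[12]=6  'ddacddaeaa'
  #13 SA[13]=10  'ddaeaa'
  #14 SA[14]=13  'eaa'
  #15 SA[15]=5  'fddacddaeaa'

SA = [15, 14, 8, 3, 12, 2, 1, 9, 4, 7, 11, 0, 6, 10, 13, 5]
[i] adj suffixes → lcp
  [1] 15/14 → 1 ('a')
  [2] 14/8 → 1 ('a')
  [3] 8/3 → 2 ('ac')
  [4] 3/12 → 1 ('a')
  [5] 12/2 → 0 ('')
  [6] 2/1 → 0 ('')
  [7] 1/9 → 1 ('c')
  [8] 9/4 → 1 ('c')
  [9] 4/7 → 0 ('')
  [10] 7/11 → 2 ('da')
  [11] 11/0 → 1 ('d')
  [12] 0/6 → 1 ('d')
  [13] 6/10 → 3 ('dda')
  [14] 10/13 → 0 ('')
  [15] 13/5 → 0 ('')

[0, 1, 1, 2, 1, 0, 0, 1, 1, 0, 2, 1, 1, 3, 0, 0]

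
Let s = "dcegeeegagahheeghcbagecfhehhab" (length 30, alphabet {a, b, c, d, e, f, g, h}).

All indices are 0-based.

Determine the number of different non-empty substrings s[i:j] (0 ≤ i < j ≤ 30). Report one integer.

rank | idx | suffix
   0 |  28 | ab
   1 |   8 | agahheeghcbagecfhehhab
   2 |  19 | agecfhehhab
   3 |  10 | ahheeghcbagecfhehhab
   4 |  29 | b
   5 |  18 | bagecfhehhab
   6 |  17 | cbagecfhehhab
   7 |   1 | cegeeegagahheeghcbagecfhehhab
   8 |  22 | cfhehhab
   9 |   0 | dcegeeegagahheeghcbagecfhehhab
  10 |  21 | ecfhehhab
  11 |   4 | eeegagahheeghcbagecfhehhab
  12 |   5 | eegagahheeghcbagecfhehhab
  13 |  13 | eeghcbagecfhehhab
  14 |   6 | egagahheeghcbagecfhehhab
  15 |   2 | egeeegagahheeghcbagecfhehhab
  16 |  14 | eghcbagecfhehhab
  17 |  25 | ehhab
  18 |  23 | fhehhab
  19 |   7 | gagahheeghcbagecfhehhab
  20 |   9 | gahheeghcbagecfhehhab
  21 |  20 | gecfhehhab
  22 |   3 | geeegagahheeghcbagecfhehhab
  23 |  15 | ghcbagecfhehhab
  24 |  27 | hab
  25 |  16 | hcbagecfhehhab
  26 |  12 | heeghcbagecfhehhab
  27 |  24 | hehhab
  28 |  26 | hhab
  29 |  11 | hheeghcbagecfhehhab

SA = [28, 8, 19, 10, 29, 18, 17, 1, 22, 0, 21, 4, 5, 13, 6, 2, 14, 25, 23, 7, 9, 20, 3, 15, 27, 16, 12, 24, 26, 11]
[i] adj suffixes → lcp
  [1] 28/8 → 1 ('a')
  [2] 8/19 → 2 ('ag')
  [3] 19/10 → 1 ('a')
  [4] 10/29 → 0 ('')
  [5] 29/18 → 1 ('b')
  [6] 18/17 → 0 ('')
  [7] 17/1 → 1 ('c')
  [8] 1/22 → 1 ('c')
  [9] 22/0 → 0 ('')
  [10] 0/21 → 0 ('')
  [11] 21/4 → 1 ('e')
  [12] 4/5 → 2 ('ee')
  [13] 5/13 → 3 ('eeg')
  [14] 13/6 → 1 ('e')
  [15] 6/2 → 2 ('eg')
  [16] 2/14 → 2 ('eg')
  [17] 14/25 → 1 ('e')
  [18] 25/23 → 0 ('')
  [19] 23/7 → 0 ('')
  [20] 7/9 → 2 ('ga')
  [21] 9/20 → 1 ('g')
  [22] 20/3 → 2 ('ge')
  [23] 3/15 → 1 ('g')
  [24] 15/27 → 0 ('')
  [25] 27/16 → 1 ('h')
  [26] 16/12 → 1 ('h')
  [27] 12/24 → 2 ('he')
  [28] 24/26 → 1 ('h')
  [29] 26/11 → 2 ('hh')

n(n+1)/2 = 30·31/2 = 465
Σ LCP = 0 + 1 + 2 + 1 + 0 + 1 + 0 + 1 + 1 + 0 + 0 + 1 + 2 + 3 + 1 + 2 + 2 + 1 + 0 + 0 + 2 + 1 + 2 + 1 + 0 + 1 + 1 + 2 + 1 + 2 = 32
distinct = 465 − 32 = 433

433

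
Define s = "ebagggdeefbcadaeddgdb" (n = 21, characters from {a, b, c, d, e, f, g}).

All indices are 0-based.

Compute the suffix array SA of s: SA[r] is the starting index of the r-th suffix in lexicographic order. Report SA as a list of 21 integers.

rank | idx | suffix
   0 |  12 | adaeddgdb
   1 |  14 | aeddgdb
   2 |   2 | agggdeefbcadaeddgdb
   3 |  20 | b
   4 |   1 | bagggdeefbcadaeddgdb
   5 |  10 | bcadaeddgdb
   6 |  11 | cadaeddgdb
   7 |  13 | daeddgdb
   8 |  19 | db
   9 |  16 | ddgdb
  10 |   6 | deefbcadaeddgdb
  11 |  17 | dgdb
  12 |   0 | ebagggdeefbcadaeddgdb
  13 |  15 | eddgdb
  14 |   7 | eefbcadaeddgdb
  15 |   8 | efbcadaeddgdb
  16 |   9 | fbcadaeddgdb
  17 |  18 | gdb
  18 |   5 | gdeefbcadaeddgdb
  19 |   4 | ggdeefbcadaeddgdb
  20 |   3 | gggdeefbcadaeddgdb

[12, 14, 2, 20, 1, 10, 11, 13, 19, 16, 6, 17, 0, 15, 7, 8, 9, 18, 5, 4, 3]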